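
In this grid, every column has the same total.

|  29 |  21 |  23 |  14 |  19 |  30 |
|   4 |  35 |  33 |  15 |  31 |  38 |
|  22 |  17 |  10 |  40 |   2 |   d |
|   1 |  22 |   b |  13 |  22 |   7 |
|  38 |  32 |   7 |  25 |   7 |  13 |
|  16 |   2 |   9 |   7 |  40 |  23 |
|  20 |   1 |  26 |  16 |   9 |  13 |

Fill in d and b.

The complete columns each total 130.
Column 6 is missing 130 − 124 = 6 (since 30 + 38 + 7 + 13 + 23 + 13 = 124).
Column 3 is missing 130 − 108 = 22 (since 23 + 33 + 10 + 7 + 9 + 26 = 108).

d = 6, b = 22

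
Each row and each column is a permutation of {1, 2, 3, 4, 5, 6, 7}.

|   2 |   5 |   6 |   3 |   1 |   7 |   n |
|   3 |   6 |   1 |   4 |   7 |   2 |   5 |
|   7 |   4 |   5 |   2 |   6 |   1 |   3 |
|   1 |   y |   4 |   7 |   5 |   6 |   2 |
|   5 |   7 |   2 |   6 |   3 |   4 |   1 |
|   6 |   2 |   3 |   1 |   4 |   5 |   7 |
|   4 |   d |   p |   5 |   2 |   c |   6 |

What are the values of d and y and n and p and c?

For row 7, column 3: column 3 already has {1, 2, 3, 4, 5, 6}; that leaves 7.
For row 7, column 6: column 6 already has {1, 2, 4, 5, 6, 7}; that leaves 3.
For row 4, column 2: row 4 already has {1, 2, 4, 5, 6, 7}; that leaves 3.
For row 7, column 2: row 7 already has {2, 3, 4, 5, 6, 7}; that leaves 1.
Cell (1,7): row 1 already has {1, 2, 3, 5, 6, 7} → 4.

d = 1, y = 3, n = 4, p = 7, c = 3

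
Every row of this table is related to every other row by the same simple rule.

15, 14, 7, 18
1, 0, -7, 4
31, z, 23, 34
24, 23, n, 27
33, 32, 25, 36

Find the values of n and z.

The difference between any two rows is the same in every column — this is an addition table with the headers hidden.
Row 4 minus row 1 is 27 − 18 = 9, so its entry in column 3 is 7 + 9 = 16.
Row 3 minus row 1 is 34 − 18 = 16, so its entry in column 2 is 14 + 16 = 30.

n = 16, z = 30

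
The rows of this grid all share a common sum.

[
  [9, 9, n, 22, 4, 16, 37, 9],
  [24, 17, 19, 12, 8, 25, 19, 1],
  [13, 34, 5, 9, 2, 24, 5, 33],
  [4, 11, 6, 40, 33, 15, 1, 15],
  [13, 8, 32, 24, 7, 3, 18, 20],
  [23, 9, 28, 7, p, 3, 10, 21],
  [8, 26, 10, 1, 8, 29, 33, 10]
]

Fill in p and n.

Row 2 sums to 125 and so does row 3; that's the common total.
In row 6 the known cells total 101, leaving 125 − 101 = 24.
In row 1 the known cells total 106, leaving 125 − 106 = 19.

p = 24, n = 19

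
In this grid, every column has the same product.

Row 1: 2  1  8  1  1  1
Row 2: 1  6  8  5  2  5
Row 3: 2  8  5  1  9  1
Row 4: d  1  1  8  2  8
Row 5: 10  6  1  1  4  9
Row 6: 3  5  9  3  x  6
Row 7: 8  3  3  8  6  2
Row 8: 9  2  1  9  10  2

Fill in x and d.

x = 1, d = 1

Columns 2 and 3 each multiply to 8640, so every column has product 8640.
Column 5: 1×2×9×2×4×6×10 = 8640, so the missing entry is 8640 ÷ 8640 = 1.
Column 1: 2×1×2×10×3×8×9 = 8640, so the missing entry is 8640 ÷ 8640 = 1.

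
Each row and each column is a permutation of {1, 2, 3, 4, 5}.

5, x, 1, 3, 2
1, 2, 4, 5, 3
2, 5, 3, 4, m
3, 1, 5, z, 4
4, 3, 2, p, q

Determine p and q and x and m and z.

p = 1, q = 5, x = 4, m = 1, z = 2

Cell (1,2): row 1 already has {1, 2, 3, 5} → 4.
For row 3, column 5: row 3 already has {2, 3, 4, 5}; that leaves 1.
At (row 5, col 5): column 5 already has {1, 2, 3, 4}, so the value is 5.
Cell (5,4): row 5 already has {2, 3, 4, 5} → 1.
For row 4, column 4: row 4 already has {1, 3, 4, 5}; that leaves 2.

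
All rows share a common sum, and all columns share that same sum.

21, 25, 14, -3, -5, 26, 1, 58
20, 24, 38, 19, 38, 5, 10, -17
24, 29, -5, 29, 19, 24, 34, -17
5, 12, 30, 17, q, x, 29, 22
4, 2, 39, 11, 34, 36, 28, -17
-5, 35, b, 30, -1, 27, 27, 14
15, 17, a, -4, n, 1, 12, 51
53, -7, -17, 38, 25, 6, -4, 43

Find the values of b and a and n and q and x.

b = 10, a = 28, n = 17, q = 10, x = 12

Rows 1 and 2 both sum to 137, so that's the common total.
Column 6 has 26 + 5 + 24 + 36 + 27 + 1 + 6 = 125; the blank must be 137 − 125 = 12.
Row 4 has 5 + 12 + 30 + 17 + 12 + 29 + 22 = 127; the blank must be 137 − 127 = 10.
Column 5 has -5 + 38 + 19 + 10 + 34 − 1 + 25 = 120; the blank must be 137 − 120 = 17.
Row 7 has 15 + 17 − 4 + 17 + 1 + 12 + 51 = 109; the blank must be 137 − 109 = 28.
Row 6 has -5 + 35 + 30 − 1 + 27 + 27 + 14 = 127; the blank must be 137 − 127 = 10.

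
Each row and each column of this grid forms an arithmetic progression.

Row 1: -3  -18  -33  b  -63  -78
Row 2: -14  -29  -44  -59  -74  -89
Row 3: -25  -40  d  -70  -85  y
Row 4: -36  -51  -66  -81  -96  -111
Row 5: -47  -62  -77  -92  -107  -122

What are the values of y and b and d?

Along each row the entries change by -15 per step; down each column they change by -11.
Row 3: from -25 at column 1, stepping by -15 to column 6 gives -100.
Row 1: from -3 at column 1, stepping by -15 to column 4 gives -48.
Row 3: from -25 at column 1, stepping by -15 to column 3 gives -55.

y = -100, b = -48, d = -55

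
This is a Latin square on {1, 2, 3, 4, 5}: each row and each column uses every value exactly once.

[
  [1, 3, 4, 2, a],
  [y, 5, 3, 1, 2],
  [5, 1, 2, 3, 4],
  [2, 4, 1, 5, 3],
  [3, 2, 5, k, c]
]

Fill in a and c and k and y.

For row 2, column 1: row 2 already has {1, 2, 3, 5}; that leaves 4.
At (row 1, col 5): row 1 already has {1, 2, 3, 4}, so the value is 5.
For row 5, column 5: column 5 already has {2, 3, 4, 5}; that leaves 1.
Cell (5,4): row 5 already has {1, 2, 3, 5} → 4.

a = 5, c = 1, k = 4, y = 4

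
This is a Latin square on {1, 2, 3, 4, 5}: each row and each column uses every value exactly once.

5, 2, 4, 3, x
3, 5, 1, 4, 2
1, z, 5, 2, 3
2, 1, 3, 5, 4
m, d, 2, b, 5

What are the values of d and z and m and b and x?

d = 3, z = 4, m = 4, b = 1, x = 1

For row 5, column 1: column 1 already has {1, 2, 3, 5}; that leaves 4.
At (row 1, col 5): row 1 already has {2, 3, 4, 5}, so the value is 1.
For row 3, column 2: row 3 already has {1, 2, 3, 5}; that leaves 4.
For row 5, column 4: column 4 already has {2, 3, 4, 5}; that leaves 1.
Cell (5,2): row 5 already has {1, 2, 4, 5} → 3.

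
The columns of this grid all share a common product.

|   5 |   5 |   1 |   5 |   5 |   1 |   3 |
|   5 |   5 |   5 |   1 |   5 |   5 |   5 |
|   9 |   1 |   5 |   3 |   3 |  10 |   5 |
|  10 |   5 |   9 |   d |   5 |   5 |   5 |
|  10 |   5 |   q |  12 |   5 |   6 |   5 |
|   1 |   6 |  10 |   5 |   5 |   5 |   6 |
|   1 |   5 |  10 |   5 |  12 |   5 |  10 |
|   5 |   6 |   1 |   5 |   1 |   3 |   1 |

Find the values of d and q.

d = 5, q = 5

Columns 1 and 6 each multiply to 112500, so every column has product 112500.
Column 4: 5×1×3×12×5×5×5 = 22500, so the missing entry is 112500 ÷ 22500 = 5.
Column 3: 1×5×5×9×10×10×1 = 22500, so the missing entry is 112500 ÷ 22500 = 5.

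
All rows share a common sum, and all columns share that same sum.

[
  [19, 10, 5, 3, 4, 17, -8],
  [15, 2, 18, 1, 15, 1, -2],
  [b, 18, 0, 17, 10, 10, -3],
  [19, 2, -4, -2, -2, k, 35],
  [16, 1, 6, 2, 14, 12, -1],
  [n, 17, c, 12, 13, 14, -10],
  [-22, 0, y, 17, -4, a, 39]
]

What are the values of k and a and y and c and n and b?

k = 2, a = -6, y = 26, c = -1, n = 5, b = -2

Rows 1 and 2 both sum to 50, so that's the common total.
Row 3 has 18 + 0 + 17 + 10 + 10 − 3 = 52; the blank must be 50 − 52 = -2.
Column 1 has 19 + 15 − 2 + 19 + 16 − 22 = 45; the blank must be 50 − 45 = 5.
Row 4 has 19 + 2 − 4 − 2 − 2 + 35 = 48; the blank must be 50 − 48 = 2.
Column 6 has 17 + 1 + 10 + 2 + 12 + 14 = 56; the blank must be 50 − 56 = -6.
Row 7 has -22 + 0 + 17 − 4 − 6 + 39 = 24; the blank must be 50 − 24 = 26.
Row 6 has 5 + 17 + 12 + 13 + 14 − 10 = 51; the blank must be 50 − 51 = -1.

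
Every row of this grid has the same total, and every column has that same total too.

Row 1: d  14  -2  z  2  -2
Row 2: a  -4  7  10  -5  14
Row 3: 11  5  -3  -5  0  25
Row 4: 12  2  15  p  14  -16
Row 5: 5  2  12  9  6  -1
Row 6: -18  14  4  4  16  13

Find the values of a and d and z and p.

a = 11, d = 12, z = 9, p = 6

Rows 3 and 5 both sum to 33, so that's the common total.
Row 2 has -4 + 7 + 10 − 5 + 14 = 22; the blank must be 33 − 22 = 11.
Row 4 has 12 + 2 + 15 + 14 − 16 = 27; the blank must be 33 − 27 = 6.
Column 4 has 10 − 5 + 6 + 9 + 4 = 24; the blank must be 33 − 24 = 9.
Row 1 has 14 − 2 + 9 + 2 − 2 = 21; the blank must be 33 − 21 = 12.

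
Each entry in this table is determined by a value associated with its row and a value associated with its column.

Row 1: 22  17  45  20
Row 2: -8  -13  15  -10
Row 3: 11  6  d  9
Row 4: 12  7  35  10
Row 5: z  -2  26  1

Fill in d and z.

The difference between any two rows is the same in every column — this is an addition table with the headers hidden.
Row 3 minus row 1 is 6 − 17 = -11, so its entry in column 3 is 45 + (-11) = 34.
Row 5 minus row 1 is -2 − 17 = -19, so its entry in column 1 is 22 + (-19) = 3.

d = 34, z = 3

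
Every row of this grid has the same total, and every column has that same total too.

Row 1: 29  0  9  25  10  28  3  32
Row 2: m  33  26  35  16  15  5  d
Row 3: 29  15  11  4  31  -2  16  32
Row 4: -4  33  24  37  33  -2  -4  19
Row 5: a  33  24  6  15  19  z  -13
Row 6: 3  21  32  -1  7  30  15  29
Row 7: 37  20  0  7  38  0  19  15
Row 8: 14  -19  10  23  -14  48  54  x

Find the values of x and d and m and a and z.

x = 20, d = 2, m = 4, a = 24, z = 28

Rows 1 and 3 both sum to 136, so that's the common total.
The known cells in row 8 total 116, leaving 136 − 116 = 20 for the blank.
The known cells in column 7 total 108, leaving 136 − 108 = 28 for the blank.
The known cells in row 5 total 112, leaving 136 − 112 = 24 for the blank.
The known cells in column 8 total 134, leaving 136 − 134 = 2 for the blank.
The known cells in row 2 total 132, leaving 136 − 132 = 4 for the blank.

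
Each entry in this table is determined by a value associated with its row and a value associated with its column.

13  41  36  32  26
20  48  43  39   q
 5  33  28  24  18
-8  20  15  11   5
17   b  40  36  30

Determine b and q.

The difference between any two rows is the same in every column — this is an addition table with the headers hidden.
Row 5 minus row 1 is 40 − 36 = 4, so its entry in column 2 is 41 + 4 = 45.
Row 2 minus row 1 is 43 − 36 = 7, so its entry in column 5 is 26 + 7 = 33.

b = 45, q = 33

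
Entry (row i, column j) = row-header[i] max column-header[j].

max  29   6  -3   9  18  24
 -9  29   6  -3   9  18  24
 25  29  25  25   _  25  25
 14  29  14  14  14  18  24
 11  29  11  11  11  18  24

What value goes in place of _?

25

max(25, 9) = 25.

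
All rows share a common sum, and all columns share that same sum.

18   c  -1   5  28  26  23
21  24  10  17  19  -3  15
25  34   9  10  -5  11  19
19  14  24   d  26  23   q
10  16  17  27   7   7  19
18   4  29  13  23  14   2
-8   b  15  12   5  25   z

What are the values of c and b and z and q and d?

c = 4, b = 7, z = 47, q = -22, d = 19

Rows 2 and 3 both sum to 103, so that's the common total.
Row 1: 18 − 1 + 5 + 28 + 26 + 23 = 99, so its missing entry is 103 − 99 = 4.
Column 2: 4 + 24 + 34 + 14 + 16 + 4 = 96, so its missing entry is 103 − 96 = 7.
Column 4: 5 + 17 + 10 + 27 + 13 + 12 = 84, so its missing entry is 103 − 84 = 19.
Row 4: 19 + 14 + 24 + 19 + 26 + 23 = 125, so its missing entry is 103 − 125 = -22.
Row 7: -8 + 7 + 15 + 12 + 5 + 25 = 56, so its missing entry is 103 − 56 = 47.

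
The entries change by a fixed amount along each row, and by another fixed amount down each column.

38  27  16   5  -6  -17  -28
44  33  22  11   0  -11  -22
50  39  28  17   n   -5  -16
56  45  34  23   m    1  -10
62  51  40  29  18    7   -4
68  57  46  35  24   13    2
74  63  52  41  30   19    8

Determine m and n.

m = 12, n = 6

Along each row the entries change by -11 per step; down each column they change by 6.
Row 4: from 56 at column 1, stepping by -11 to column 5 gives 12.
Row 3: from 50 at column 1, stepping by -11 to column 5 gives 6.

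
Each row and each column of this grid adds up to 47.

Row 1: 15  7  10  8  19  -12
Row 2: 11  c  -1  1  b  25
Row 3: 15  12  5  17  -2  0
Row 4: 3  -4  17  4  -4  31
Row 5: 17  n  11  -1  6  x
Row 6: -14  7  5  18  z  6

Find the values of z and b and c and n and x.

z = 25, b = 3, c = 8, n = 17, x = -3

Row 6: -14 + 7 + 5 + 18 + 6 = 22, so its missing entry is 47 − 22 = 25.
Column 5: 19 − 2 − 4 + 6 + 25 = 44, so its missing entry is 47 − 44 = 3.
Row 2: 11 − 1 + 1 + 3 + 25 = 39, so its missing entry is 47 − 39 = 8.
Column 6: -12 + 25 + 0 + 31 + 6 = 50, so its missing entry is 47 − 50 = -3.
Row 5: 17 + 11 − 1 + 6 − 3 = 30, so its missing entry is 47 − 30 = 17.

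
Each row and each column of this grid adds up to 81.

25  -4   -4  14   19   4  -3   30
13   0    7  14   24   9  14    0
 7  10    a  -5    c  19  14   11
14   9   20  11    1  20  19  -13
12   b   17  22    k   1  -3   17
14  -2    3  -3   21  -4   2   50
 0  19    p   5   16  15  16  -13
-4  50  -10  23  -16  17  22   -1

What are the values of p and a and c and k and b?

The known cells in row 7 total 58, leaving 81 − 58 = 23 for the blank.
The known cells in column 3 total 56, leaving 81 − 56 = 25 for the blank.
The known cells in row 3 total 81, leaving 81 − 81 = 0 for the blank.
The known cells in column 5 total 65, leaving 81 − 65 = 16 for the blank.
The known cells in row 5 total 82, leaving 81 − 82 = -1 for the blank.

p = 23, a = 25, c = 0, k = 16, b = -1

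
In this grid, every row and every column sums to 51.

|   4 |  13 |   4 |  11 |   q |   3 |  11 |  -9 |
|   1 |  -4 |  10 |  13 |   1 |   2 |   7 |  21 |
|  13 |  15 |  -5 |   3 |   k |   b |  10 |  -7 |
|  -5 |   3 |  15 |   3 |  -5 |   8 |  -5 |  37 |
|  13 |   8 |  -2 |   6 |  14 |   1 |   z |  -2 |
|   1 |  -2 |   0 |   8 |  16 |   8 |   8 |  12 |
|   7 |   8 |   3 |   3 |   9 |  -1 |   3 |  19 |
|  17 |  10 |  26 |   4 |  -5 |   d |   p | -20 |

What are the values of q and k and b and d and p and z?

q = 14, k = 7, b = 15, d = 15, p = 4, z = 13

Row 1 has 4 + 13 + 4 + 11 + 3 + 11 − 9 = 37; the blank must be 51 − 37 = 14.
Column 5 has 14 + 1 − 5 + 14 + 16 + 9 − 5 = 44; the blank must be 51 − 44 = 7.
Row 5 has 13 + 8 − 2 + 6 + 14 + 1 − 2 = 38; the blank must be 51 − 38 = 13.
Column 7 has 11 + 7 + 10 − 5 + 13 + 8 + 3 = 47; the blank must be 51 − 47 = 4.
Row 8 has 17 + 10 + 26 + 4 − 5 + 4 − 20 = 36; the blank must be 51 − 36 = 15.
Row 3 has 13 + 15 − 5 + 3 + 7 + 10 − 7 = 36; the blank must be 51 − 36 = 15.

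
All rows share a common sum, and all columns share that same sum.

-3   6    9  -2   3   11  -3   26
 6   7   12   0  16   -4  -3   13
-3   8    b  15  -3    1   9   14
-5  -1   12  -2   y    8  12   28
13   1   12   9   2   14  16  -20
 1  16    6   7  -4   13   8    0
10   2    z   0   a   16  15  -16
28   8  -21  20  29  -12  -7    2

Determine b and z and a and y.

b = 6, z = 11, a = 9, y = -5

Rows 1 and 2 both sum to 47, so that's the common total.
Row 4 has -5 − 1 + 12 − 2 + 8 + 12 + 28 = 52; the blank must be 47 − 52 = -5.
Column 5 has 3 + 16 − 3 − 5 + 2 − 4 + 29 = 38; the blank must be 47 − 38 = 9.
Row 7 has 10 + 2 + 0 + 9 + 16 + 15 − 16 = 36; the blank must be 47 − 36 = 11.
Row 3 has -3 + 8 + 15 − 3 + 1 + 9 + 14 = 41; the blank must be 47 − 41 = 6.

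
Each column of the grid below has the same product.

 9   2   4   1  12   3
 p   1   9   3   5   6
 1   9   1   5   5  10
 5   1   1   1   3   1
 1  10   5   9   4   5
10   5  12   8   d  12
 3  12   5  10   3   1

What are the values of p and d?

p = 8, d = 1

Columns 2 and 6 each multiply to 10800, so every column has product 10800.
Column 1: 9×1×5×1×10×3 = 1350, so the missing entry is 10800 ÷ 1350 = 8.
Column 5: 12×5×5×3×4×3 = 10800, so the missing entry is 10800 ÷ 10800 = 1.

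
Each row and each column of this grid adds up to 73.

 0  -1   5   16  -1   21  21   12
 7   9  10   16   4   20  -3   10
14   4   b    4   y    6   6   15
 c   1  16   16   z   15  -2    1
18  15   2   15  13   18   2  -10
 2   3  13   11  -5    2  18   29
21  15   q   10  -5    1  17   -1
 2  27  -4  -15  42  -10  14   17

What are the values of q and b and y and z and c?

q = 15, b = 16, y = 8, z = 17, c = 9

Row 7: 21 + 15 + 10 − 5 + 1 + 17 − 1 = 58, so its missing entry is 73 − 58 = 15.
Column 1: 0 + 7 + 14 + 18 + 2 + 21 + 2 = 64, so its missing entry is 73 − 64 = 9.
Row 4: 9 + 1 + 16 + 16 + 15 − 2 + 1 = 56, so its missing entry is 73 − 56 = 17.
Column 5: -1 + 4 + 17 + 13 − 5 − 5 + 42 = 65, so its missing entry is 73 − 65 = 8.
Row 3: 14 + 4 + 4 + 8 + 6 + 6 + 15 = 57, so its missing entry is 73 − 57 = 16.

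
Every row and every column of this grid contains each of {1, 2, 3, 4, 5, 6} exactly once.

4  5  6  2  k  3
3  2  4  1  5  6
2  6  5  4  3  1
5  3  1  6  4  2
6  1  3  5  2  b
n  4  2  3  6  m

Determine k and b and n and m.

Cell (5,6): row 5 already has {1, 2, 3, 5, 6} → 4.
For row 6, column 6: column 6 already has {1, 2, 3, 4, 6}; that leaves 5.
At (row 6, col 1): row 6 already has {2, 3, 4, 5, 6}, so the value is 1.
Cell (1,5): row 1 already has {2, 3, 4, 5, 6} → 1.

k = 1, b = 4, n = 1, m = 5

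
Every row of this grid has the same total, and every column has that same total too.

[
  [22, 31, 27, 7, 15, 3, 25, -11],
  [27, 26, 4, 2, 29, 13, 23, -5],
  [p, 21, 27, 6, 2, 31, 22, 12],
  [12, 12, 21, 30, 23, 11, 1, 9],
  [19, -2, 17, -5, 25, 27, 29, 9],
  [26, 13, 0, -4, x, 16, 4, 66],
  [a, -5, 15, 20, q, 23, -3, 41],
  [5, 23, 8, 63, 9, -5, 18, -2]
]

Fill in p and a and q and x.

p = -2, a = 10, q = 18, x = -2

Rows 1 and 2 both sum to 119, so that's the common total.
Row 6: 26 + 13 + 0 − 4 + 16 + 4 + 66 = 121, so its missing entry is 119 − 121 = -2.
Row 3: 21 + 27 + 6 + 2 + 31 + 22 + 12 = 121, so its missing entry is 119 − 121 = -2.
Column 5: 15 + 29 + 2 + 23 + 25 − 2 + 9 = 101, so its missing entry is 119 − 101 = 18.
Row 7: -5 + 15 + 20 + 18 + 23 − 3 + 41 = 109, so its missing entry is 119 − 109 = 10.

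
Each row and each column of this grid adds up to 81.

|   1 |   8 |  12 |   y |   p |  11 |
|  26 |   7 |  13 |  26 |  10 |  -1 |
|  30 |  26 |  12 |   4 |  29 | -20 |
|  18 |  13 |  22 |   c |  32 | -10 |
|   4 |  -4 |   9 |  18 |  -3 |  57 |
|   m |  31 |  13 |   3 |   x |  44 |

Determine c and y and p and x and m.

Row 4 has 18 + 13 + 22 + 32 − 10 = 75; the blank must be 81 − 75 = 6.
Column 4 has 26 + 4 + 6 + 18 + 3 = 57; the blank must be 81 − 57 = 24.
Row 1 has 1 + 8 + 12 + 24 + 11 = 56; the blank must be 81 − 56 = 25.
Column 5 has 25 + 10 + 29 + 32 − 3 = 93; the blank must be 81 − 93 = -12.
Row 6 has 31 + 13 + 3 − 12 + 44 = 79; the blank must be 81 − 79 = 2.

c = 6, y = 24, p = 25, x = -12, m = 2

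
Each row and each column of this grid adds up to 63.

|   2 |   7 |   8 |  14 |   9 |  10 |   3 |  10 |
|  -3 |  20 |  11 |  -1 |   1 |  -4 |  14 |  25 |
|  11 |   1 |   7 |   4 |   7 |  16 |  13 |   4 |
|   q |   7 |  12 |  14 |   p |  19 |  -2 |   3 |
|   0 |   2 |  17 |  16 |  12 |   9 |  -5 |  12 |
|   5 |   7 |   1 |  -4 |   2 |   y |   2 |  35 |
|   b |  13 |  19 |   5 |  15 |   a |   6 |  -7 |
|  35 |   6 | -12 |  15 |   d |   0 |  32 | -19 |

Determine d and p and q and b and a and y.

Row 8: 35 + 6 − 12 + 15 + 0 + 32 − 19 = 57, so its missing entry is 63 − 57 = 6.
Row 6: 5 + 7 + 1 − 4 + 2 + 2 + 35 = 48, so its missing entry is 63 − 48 = 15.
Column 5: 9 + 1 + 7 + 12 + 2 + 15 + 6 = 52, so its missing entry is 63 − 52 = 11.
Column 6: 10 − 4 + 16 + 19 + 9 + 15 + 0 = 65, so its missing entry is 63 − 65 = -2.
Row 4: 7 + 12 + 14 + 11 + 19 − 2 + 3 = 64, so its missing entry is 63 − 64 = -1.
Row 7: 13 + 19 + 5 + 15 − 2 + 6 − 7 = 49, so its missing entry is 63 − 49 = 14.

d = 6, p = 11, q = -1, b = 14, a = -2, y = 15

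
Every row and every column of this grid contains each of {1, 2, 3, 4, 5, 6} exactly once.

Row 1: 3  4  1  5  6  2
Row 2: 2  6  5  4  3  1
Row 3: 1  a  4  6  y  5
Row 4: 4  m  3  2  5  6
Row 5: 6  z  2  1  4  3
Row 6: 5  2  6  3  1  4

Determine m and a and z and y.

m = 1, a = 3, z = 5, y = 2

At (row 4, col 2): row 4 already has {2, 3, 4, 5, 6}, so the value is 1.
For row 3, column 5: column 5 already has {1, 3, 4, 5, 6}; that leaves 2.
At (row 5, col 2): row 5 already has {1, 2, 3, 4, 6}, so the value is 5.
For row 3, column 2: row 3 already has {1, 2, 4, 5, 6}; that leaves 3.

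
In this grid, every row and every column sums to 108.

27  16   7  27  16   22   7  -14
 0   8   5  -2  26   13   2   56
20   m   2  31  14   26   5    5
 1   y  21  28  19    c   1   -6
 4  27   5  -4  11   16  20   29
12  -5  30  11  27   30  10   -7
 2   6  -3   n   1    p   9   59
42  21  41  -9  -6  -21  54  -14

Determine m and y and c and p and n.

Row 3: 20 + 2 + 31 + 14 + 26 + 5 + 5 = 103, so its missing entry is 108 − 103 = 5.
Column 2: 16 + 8 + 5 + 27 − 5 + 6 + 21 = 78, so its missing entry is 108 − 78 = 30.
Column 4: 27 − 2 + 31 + 28 − 4 + 11 − 9 = 82, so its missing entry is 108 − 82 = 26.
Row 7: 2 + 6 − 3 + 26 + 1 + 9 + 59 = 100, so its missing entry is 108 − 100 = 8.
Row 4: 1 + 30 + 21 + 28 + 19 + 1 − 6 = 94, so its missing entry is 108 − 94 = 14.

m = 5, y = 30, c = 14, p = 8, n = 26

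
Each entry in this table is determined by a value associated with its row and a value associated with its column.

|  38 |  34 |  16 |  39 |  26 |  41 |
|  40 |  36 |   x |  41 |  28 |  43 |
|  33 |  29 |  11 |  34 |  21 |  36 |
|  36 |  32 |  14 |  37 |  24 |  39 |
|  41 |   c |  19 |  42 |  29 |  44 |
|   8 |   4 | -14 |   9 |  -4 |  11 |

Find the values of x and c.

The difference between any two rows is the same in every column — this is an addition table with the headers hidden.
Row 2 minus row 1 is 43 − 41 = 2, so its entry in column 3 is 16 + 2 = 18.
Row 5 minus row 1 is 44 − 41 = 3, so its entry in column 2 is 34 + 3 = 37.

x = 18, c = 37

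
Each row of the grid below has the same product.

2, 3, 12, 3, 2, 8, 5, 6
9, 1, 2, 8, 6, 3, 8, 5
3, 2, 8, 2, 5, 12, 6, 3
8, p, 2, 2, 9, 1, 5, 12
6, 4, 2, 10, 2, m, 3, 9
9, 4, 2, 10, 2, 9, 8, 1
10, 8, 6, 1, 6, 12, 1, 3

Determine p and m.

p = 6, m = 4

Rows 2 and 7 each multiply to 103680, so every row has product 103680.
Row 4: 8×2×2×9×1×5×12 = 17280, so the missing entry is 103680 ÷ 17280 = 6.
Row 5: 6×4×2×10×2×3×9 = 25920, so the missing entry is 103680 ÷ 25920 = 4.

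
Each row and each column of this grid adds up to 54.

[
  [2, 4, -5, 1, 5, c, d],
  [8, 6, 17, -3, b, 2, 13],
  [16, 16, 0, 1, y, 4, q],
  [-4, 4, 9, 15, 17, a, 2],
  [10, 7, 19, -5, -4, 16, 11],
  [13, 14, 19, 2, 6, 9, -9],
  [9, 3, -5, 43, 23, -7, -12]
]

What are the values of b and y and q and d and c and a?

Row 2 has 8 + 6 + 17 − 3 + 2 + 13 = 43; the blank must be 54 − 43 = 11.
Column 5 has 5 + 11 + 17 − 4 + 6 + 23 = 58; the blank must be 54 − 58 = -4.
Row 3 has 16 + 16 + 0 + 1 − 4 + 4 = 33; the blank must be 54 − 33 = 21.
Column 7 has 13 + 21 + 2 + 11 − 9 − 12 = 26; the blank must be 54 − 26 = 28.
Row 1 has 2 + 4 − 5 + 1 + 5 + 28 = 35; the blank must be 54 − 35 = 19.
Row 4 has -4 + 4 + 9 + 15 + 17 + 2 = 43; the blank must be 54 − 43 = 11.

b = 11, y = -4, q = 21, d = 28, c = 19, a = 11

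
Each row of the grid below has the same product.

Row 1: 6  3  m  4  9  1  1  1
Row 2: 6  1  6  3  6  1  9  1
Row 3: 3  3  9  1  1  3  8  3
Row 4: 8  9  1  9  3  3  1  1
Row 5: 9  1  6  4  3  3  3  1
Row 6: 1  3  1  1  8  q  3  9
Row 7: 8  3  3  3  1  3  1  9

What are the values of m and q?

m = 9, q = 9

Rows 2 and 3 each multiply to 5832, so every row has product 5832.
Row 1: 6×3×4×9×1×1×1 = 648, so the missing entry is 5832 ÷ 648 = 9.
Row 6: 1×3×1×1×8×3×9 = 648, so the missing entry is 5832 ÷ 648 = 9.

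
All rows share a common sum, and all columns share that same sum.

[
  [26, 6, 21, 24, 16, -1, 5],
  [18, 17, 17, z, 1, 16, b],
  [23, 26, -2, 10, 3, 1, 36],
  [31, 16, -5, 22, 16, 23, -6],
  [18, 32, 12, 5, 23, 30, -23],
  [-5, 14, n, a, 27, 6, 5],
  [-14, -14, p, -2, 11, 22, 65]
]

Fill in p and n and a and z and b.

Rows 1 and 3 both sum to 97, so that's the common total.
Row 7: -14 − 14 − 2 + 11 + 22 + 65 = 68, so its missing entry is 97 − 68 = 29.
Column 7: 5 + 36 − 6 − 23 + 5 + 65 = 82, so its missing entry is 97 − 82 = 15.
Row 2: 18 + 17 + 17 + 1 + 16 + 15 = 84, so its missing entry is 97 − 84 = 13.
Column 4: 24 + 13 + 10 + 22 + 5 − 2 = 72, so its missing entry is 97 − 72 = 25.
Row 6: -5 + 14 + 25 + 27 + 6 + 5 = 72, so its missing entry is 97 − 72 = 25.

p = 29, n = 25, a = 25, z = 13, b = 15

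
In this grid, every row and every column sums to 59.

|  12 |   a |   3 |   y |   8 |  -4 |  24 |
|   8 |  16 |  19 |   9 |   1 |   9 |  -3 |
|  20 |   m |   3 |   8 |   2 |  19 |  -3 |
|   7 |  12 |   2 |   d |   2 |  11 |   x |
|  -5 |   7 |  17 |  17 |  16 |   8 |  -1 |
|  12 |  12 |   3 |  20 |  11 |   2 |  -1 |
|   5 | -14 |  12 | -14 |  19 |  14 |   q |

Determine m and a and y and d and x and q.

m = 10, a = 16, y = 0, d = 19, x = 6, q = 37

The known cells in row 3 total 49, leaving 59 − 49 = 10 for the blank.
The known cells in column 2 total 43, leaving 59 − 43 = 16 for the blank.
The known cells in row 1 total 59, leaving 59 − 59 = 0 for the blank.
The known cells in column 4 total 40, leaving 59 − 40 = 19 for the blank.
The known cells in row 4 total 53, leaving 59 − 53 = 6 for the blank.
The known cells in row 7 total 22, leaving 59 − 22 = 37 for the blank.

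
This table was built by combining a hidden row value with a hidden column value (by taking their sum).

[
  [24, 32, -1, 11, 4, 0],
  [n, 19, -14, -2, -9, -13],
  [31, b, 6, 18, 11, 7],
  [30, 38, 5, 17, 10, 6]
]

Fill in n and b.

The difference between any two rows is the same in every column — this is an addition table with the headers hidden.
Row 2 minus row 1 is -13 − 0 = -13, so its entry in column 1 is 24 + (-13) = 11.
Row 3 minus row 1 is 7 − 0 = 7, so its entry in column 2 is 32 + 7 = 39.

n = 11, b = 39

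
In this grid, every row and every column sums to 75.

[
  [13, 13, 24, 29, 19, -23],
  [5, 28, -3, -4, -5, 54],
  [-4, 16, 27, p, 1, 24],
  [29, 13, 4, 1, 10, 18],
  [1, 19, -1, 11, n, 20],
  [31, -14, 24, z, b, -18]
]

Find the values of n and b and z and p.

n = 25, b = 25, z = 27, p = 11

Row 5: 1 + 19 − 1 + 11 + 20 = 50, so its missing entry is 75 − 50 = 25.
Column 5: 19 − 5 + 1 + 10 + 25 = 50, so its missing entry is 75 − 50 = 25.
Row 6: 31 − 14 + 24 + 25 − 18 = 48, so its missing entry is 75 − 48 = 27.
Row 3: -4 + 16 + 27 + 1 + 24 = 64, so its missing entry is 75 − 64 = 11.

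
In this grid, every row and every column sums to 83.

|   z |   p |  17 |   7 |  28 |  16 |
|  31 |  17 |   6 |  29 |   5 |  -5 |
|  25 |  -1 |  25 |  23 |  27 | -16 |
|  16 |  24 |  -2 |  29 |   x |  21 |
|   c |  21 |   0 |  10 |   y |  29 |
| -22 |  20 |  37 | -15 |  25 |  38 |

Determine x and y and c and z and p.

Column 2 has 17 − 1 + 24 + 21 + 20 = 81; the blank must be 83 − 81 = 2.
Row 4 has 16 + 24 − 2 + 29 + 21 = 88; the blank must be 83 − 88 = -5.
Column 5 has 28 + 5 + 27 − 5 + 25 = 80; the blank must be 83 − 80 = 3.
Row 5 has 21 + 0 + 10 + 3 + 29 = 63; the blank must be 83 − 63 = 20.
Row 1 has 2 + 17 + 7 + 28 + 16 = 70; the blank must be 83 − 70 = 13.

x = -5, y = 3, c = 20, z = 13, p = 2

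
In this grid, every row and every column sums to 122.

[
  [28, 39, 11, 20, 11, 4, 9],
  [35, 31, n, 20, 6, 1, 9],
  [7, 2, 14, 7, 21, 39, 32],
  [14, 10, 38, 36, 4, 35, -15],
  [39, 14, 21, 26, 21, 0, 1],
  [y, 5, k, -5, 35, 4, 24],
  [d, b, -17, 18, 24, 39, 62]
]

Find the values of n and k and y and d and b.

n = 20, k = 35, y = 24, d = -25, b = 21

The known cells in row 2 total 102, leaving 122 − 102 = 20 for the blank.
The known cells in column 2 total 101, leaving 122 − 101 = 21 for the blank.
The known cells in row 7 total 147, leaving 122 − 147 = -25 for the blank.
The known cells in column 1 total 98, leaving 122 − 98 = 24 for the blank.
The known cells in row 6 total 87, leaving 122 − 87 = 35 for the blank.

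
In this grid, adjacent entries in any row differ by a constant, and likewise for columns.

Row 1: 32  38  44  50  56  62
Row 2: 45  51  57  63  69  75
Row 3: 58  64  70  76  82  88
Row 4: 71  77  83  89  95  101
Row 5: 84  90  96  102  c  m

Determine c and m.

c = 108, m = 114

Along each row the entries change by 6 per step; down each column they change by 13.
Row 5: from 84 at column 1, stepping by 6 to column 5 gives 108.
Row 5: from 84 at column 1, stepping by 6 to column 6 gives 114.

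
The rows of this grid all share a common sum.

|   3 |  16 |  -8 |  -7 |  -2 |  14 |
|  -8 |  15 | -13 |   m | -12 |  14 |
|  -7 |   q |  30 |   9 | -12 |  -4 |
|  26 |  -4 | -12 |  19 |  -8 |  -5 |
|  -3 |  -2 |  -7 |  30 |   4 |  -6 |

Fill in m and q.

m = 20, q = 0

The complete rows each total 16.
Row 2 is missing 16 − (-4) = 20 (since -8 + 15 − 13 − 12 + 14 = -4).
Row 3 is missing 16 − 16 = 0 (since -7 + 30 + 9 − 12 − 4 = 16).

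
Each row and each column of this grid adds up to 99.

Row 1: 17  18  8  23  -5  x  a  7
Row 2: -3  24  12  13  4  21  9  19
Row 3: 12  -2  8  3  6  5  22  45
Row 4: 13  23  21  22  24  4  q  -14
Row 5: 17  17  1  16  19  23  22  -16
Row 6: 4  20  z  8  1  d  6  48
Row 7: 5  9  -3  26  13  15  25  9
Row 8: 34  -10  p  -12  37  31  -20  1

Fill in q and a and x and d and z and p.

Row 4: 13 + 23 + 21 + 22 + 24 + 4 − 14 = 93, so its missing entry is 99 − 93 = 6.
Column 7: 9 + 22 + 6 + 22 + 6 + 25 − 20 = 70, so its missing entry is 99 − 70 = 29.
Row 1: 17 + 18 + 8 + 23 − 5 + 29 + 7 = 97, so its missing entry is 99 − 97 = 2.
Column 6: 2 + 21 + 5 + 4 + 23 + 15 + 31 = 101, so its missing entry is 99 − 101 = -2.
Row 8: 34 − 10 − 12 + 37 + 31 − 20 + 1 = 61, so its missing entry is 99 − 61 = 38.
Row 6: 4 + 20 + 8 + 1 − 2 + 6 + 48 = 85, so its missing entry is 99 − 85 = 14.

q = 6, a = 29, x = 2, d = -2, z = 14, p = 38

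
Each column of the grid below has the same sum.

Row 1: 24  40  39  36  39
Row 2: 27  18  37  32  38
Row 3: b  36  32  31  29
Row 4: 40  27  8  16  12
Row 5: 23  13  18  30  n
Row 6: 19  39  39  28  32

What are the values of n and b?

n = 23, b = 40

Columns 2 and 4 both add up to 173, so every column sums to 173.
Column 5: 39 + 38 + 29 + 12 + 32 = 150, so the missing entry is 173 − 150 = 23.
Column 1: 24 + 27 + 40 + 23 + 19 = 133, so the missing entry is 173 − 133 = 40.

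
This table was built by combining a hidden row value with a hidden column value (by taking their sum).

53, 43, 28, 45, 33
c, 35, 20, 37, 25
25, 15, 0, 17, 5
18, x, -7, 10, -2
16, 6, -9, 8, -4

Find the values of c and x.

The difference between any two rows is the same in every column — this is an addition table with the headers hidden.
Row 2 minus row 1 is 37 − 45 = -8, so its entry in column 1 is 53 + (-8) = 45.
Row 4 minus row 1 is 10 − 45 = -35, so its entry in column 2 is 43 + (-35) = 8.

c = 45, x = 8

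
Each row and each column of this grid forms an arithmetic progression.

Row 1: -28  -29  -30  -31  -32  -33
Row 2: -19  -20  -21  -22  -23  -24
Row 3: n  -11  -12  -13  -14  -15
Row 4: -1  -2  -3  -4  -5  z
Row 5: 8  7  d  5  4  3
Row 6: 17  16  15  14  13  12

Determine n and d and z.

Along each row the entries change by -1 per step; down each column they change by 9.
Row 3: from -11 at column 2, stepping by -1 to column 1 gives -10.
Row 5: from 8 at column 1, stepping by -1 to column 3 gives 6.
Row 4: from -1 at column 1, stepping by -1 to column 6 gives -6.

n = -10, d = 6, z = -6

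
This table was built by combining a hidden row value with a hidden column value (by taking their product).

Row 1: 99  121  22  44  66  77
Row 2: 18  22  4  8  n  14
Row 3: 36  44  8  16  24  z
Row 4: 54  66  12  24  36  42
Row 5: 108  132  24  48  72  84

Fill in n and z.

n = 12, z = 28

Each row is a constant multiple of every other row — this is a multiplication table with the headers hidden.
Row 2 is 22/121 = 2/11 times row 1, so its entry in column 5 is 66 × 2/11 = 12.
Row 3 is 44/121 = 4/11 times row 1, so its entry in column 6 is 77 × 4/11 = 28.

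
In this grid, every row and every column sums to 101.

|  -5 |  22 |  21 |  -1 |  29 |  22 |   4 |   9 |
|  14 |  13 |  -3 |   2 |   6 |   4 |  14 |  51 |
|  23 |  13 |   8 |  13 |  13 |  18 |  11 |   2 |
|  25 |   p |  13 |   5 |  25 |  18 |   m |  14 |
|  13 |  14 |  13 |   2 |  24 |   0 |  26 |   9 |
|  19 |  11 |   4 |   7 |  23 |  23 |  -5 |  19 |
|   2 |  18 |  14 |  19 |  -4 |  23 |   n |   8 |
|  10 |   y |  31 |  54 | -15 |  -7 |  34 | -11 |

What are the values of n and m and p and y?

Row 7 has 2 + 18 + 14 + 19 − 4 + 23 + 8 = 80; the blank must be 101 − 80 = 21.
Row 8 has 10 + 31 + 54 − 15 − 7 + 34 − 11 = 96; the blank must be 101 − 96 = 5.
Column 2 has 22 + 13 + 13 + 14 + 11 + 18 + 5 = 96; the blank must be 101 − 96 = 5.
Row 4 has 25 + 5 + 13 + 5 + 25 + 18 + 14 = 105; the blank must be 101 − 105 = -4.

n = 21, m = -4, p = 5, y = 5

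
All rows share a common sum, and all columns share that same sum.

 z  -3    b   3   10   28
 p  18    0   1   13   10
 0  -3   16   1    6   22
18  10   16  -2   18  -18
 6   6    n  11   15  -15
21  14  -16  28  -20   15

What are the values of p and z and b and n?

Rows 3 and 4 both sum to 42, so that's the common total.
Row 2 has 18 + 0 + 1 + 13 + 10 = 42; the blank must be 42 − 42 = 0.
Row 5 has 6 + 6 + 11 + 15 − 15 = 23; the blank must be 42 − 23 = 19.
Column 3 has 0 + 16 + 16 + 19 − 16 = 35; the blank must be 42 − 35 = 7.
Row 1 has -3 + 7 + 3 + 10 + 28 = 45; the blank must be 42 − 45 = -3.

p = 0, z = -3, b = 7, n = 19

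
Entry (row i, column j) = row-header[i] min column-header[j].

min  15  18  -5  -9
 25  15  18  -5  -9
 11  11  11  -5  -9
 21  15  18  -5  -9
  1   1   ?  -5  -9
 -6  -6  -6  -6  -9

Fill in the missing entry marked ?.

min(1, 18) = 1.

1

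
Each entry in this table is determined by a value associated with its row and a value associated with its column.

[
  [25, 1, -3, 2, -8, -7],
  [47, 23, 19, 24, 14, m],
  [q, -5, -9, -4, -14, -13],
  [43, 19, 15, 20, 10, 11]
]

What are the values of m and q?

m = 15, q = 19

The difference between any two rows is the same in every column — this is an addition table with the headers hidden.
Row 2 minus row 1 is 19 − (-3) = 22, so its entry in column 6 is -7 + 22 = 15.
Row 3 minus row 1 is -9 − (-3) = -6, so its entry in column 1 is 25 + (-6) = 19.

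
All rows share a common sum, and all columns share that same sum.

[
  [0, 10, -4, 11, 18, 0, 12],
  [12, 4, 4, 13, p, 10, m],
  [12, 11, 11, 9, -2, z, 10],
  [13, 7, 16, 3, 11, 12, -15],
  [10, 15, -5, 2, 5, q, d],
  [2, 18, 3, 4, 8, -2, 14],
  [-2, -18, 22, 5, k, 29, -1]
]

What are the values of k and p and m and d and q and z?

k = 12, p = -5, m = 9, d = 18, q = 2, z = -4

Rows 1 and 4 both sum to 47, so that's the common total.
Row 7: -2 − 18 + 22 + 5 + 29 − 1 = 35, so its missing entry is 47 − 35 = 12.
Column 5: 18 − 2 + 11 + 5 + 8 + 12 = 52, so its missing entry is 47 − 52 = -5.
Row 2: 12 + 4 + 4 + 13 − 5 + 10 = 38, so its missing entry is 47 − 38 = 9.
Column 7: 12 + 9 + 10 − 15 + 14 − 1 = 29, so its missing entry is 47 − 29 = 18.
Row 5: 10 + 15 − 5 + 2 + 5 + 18 = 45, so its missing entry is 47 − 45 = 2.
Row 3: 12 + 11 + 11 + 9 − 2 + 10 = 51, so its missing entry is 47 − 51 = -4.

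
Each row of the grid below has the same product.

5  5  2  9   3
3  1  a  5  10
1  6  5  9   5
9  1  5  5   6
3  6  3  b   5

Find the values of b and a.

b = 5, a = 9

Rows 1 and 4 each multiply to 1350, so every row has product 1350.
Row 5: 3×6×3×5 = 270, so the missing entry is 1350 ÷ 270 = 5.
Row 2: 3×1×5×10 = 150, so the missing entry is 1350 ÷ 150 = 9.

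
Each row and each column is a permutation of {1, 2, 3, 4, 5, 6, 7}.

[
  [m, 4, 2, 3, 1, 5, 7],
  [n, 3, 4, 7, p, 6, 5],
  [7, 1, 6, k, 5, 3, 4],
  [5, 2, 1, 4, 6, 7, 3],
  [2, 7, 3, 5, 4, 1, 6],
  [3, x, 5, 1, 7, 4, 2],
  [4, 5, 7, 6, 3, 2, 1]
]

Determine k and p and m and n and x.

k = 2, p = 2, m = 6, n = 1, x = 6

For row 1, column 1: row 1 already has {1, 2, 3, 4, 5, 7}; that leaves 6.
Cell (6,2): row 6 already has {1, 2, 3, 4, 5, 7} → 6.
For row 2, column 5: column 5 already has {1, 3, 4, 5, 6, 7}; that leaves 2.
At (row 3, col 4): row 3 already has {1, 3, 4, 5, 6, 7}, so the value is 2.
Cell (2,1): row 2 already has {2, 3, 4, 5, 6, 7} → 1.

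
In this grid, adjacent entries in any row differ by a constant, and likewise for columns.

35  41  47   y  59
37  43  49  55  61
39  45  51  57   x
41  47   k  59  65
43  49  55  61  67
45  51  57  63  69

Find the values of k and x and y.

k = 53, x = 63, y = 53

Along each row the entries change by 6 per step; down each column they change by 2.
Row 4: from 41 at column 1, stepping by 6 to column 3 gives 53.
Row 3: from 39 at column 1, stepping by 6 to column 5 gives 63.
Row 1: from 35 at column 1, stepping by 6 to column 4 gives 53.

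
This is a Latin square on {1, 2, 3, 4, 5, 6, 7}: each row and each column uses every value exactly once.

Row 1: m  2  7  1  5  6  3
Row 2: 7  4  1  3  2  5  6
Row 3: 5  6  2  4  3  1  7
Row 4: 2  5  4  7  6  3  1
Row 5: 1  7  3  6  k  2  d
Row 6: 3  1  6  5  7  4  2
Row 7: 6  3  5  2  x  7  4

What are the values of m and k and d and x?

m = 4, k = 4, d = 5, x = 1

At (row 5, col 7): column 7 already has {1, 2, 3, 4, 6, 7}, so the value is 5.
At (row 5, col 5): row 5 already has {1, 2, 3, 5, 6, 7}, so the value is 4.
Cell (7,5): row 7 already has {2, 3, 4, 5, 6, 7} → 1.
Cell (1,1): row 1 already has {1, 2, 3, 5, 6, 7} → 4.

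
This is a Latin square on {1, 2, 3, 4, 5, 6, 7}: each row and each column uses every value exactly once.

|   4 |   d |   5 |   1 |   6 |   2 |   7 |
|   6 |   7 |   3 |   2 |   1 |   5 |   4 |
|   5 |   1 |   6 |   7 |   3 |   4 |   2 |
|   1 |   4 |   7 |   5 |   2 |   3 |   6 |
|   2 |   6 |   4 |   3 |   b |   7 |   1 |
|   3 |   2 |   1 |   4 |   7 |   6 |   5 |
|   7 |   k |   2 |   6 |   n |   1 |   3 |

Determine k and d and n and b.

For row 5, column 5: row 5 already has {1, 2, 3, 4, 6, 7}; that leaves 5.
Cell (7,5): column 5 already has {1, 2, 3, 5, 6, 7} → 4.
Cell (7,2): row 7 already has {1, 2, 3, 4, 6, 7} → 5.
Cell (1,2): row 1 already has {1, 2, 4, 5, 6, 7} → 3.

k = 5, d = 3, n = 4, b = 5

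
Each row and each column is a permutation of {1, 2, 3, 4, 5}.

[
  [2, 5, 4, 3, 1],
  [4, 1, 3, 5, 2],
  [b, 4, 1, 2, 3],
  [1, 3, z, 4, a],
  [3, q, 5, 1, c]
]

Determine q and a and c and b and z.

q = 2, a = 5, c = 4, b = 5, z = 2

Cell (3,1): row 3 already has {1, 2, 3, 4} → 5.
At (row 4, col 3): column 3 already has {1, 3, 4, 5}, so the value is 2.
For row 4, column 5: row 4 already has {1, 2, 3, 4}; that leaves 5.
Cell (5,5): column 5 already has {1, 2, 3, 5} → 4.
At (row 5, col 2): row 5 already has {1, 3, 4, 5}, so the value is 2.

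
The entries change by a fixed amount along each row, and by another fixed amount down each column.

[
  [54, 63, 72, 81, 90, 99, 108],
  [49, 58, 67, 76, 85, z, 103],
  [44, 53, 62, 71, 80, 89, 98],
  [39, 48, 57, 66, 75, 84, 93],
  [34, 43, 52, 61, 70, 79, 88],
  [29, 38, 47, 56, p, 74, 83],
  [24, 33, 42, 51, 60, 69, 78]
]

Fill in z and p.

Along each row the entries change by 9 per step; down each column they change by -5.
Row 2: from 49 at column 1, stepping by 9 to column 6 gives 94.
Row 6: from 29 at column 1, stepping by 9 to column 5 gives 65.

z = 94, p = 65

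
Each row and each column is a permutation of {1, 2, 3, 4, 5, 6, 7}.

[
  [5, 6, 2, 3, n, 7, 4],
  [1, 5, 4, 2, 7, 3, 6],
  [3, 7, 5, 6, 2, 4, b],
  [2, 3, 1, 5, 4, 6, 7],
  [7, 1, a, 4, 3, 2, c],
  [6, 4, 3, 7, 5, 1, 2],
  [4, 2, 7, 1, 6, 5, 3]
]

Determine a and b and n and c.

Cell (3,7): row 3 already has {2, 3, 4, 5, 6, 7} → 1.
Cell (5,7): column 7 already has {1, 2, 3, 4, 6, 7} → 5.
Cell (5,3): row 5 already has {1, 2, 3, 4, 5, 7} → 6.
Cell (1,5): row 1 already has {2, 3, 4, 5, 6, 7} → 1.

a = 6, b = 1, n = 1, c = 5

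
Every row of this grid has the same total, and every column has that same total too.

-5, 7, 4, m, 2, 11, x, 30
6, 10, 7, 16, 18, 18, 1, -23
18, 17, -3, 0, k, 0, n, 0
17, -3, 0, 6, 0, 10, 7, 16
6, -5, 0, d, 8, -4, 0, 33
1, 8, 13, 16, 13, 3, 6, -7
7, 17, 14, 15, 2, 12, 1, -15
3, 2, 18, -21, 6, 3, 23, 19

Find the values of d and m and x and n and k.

d = 15, m = 6, x = -2, n = 17, k = 4

Rows 2 and 4 both sum to 53, so that's the common total.
Column 5: 2 + 18 + 0 + 8 + 13 + 2 + 6 = 49, so its missing entry is 53 − 49 = 4.
Row 5: 6 − 5 + 0 + 8 − 4 + 0 + 33 = 38, so its missing entry is 53 − 38 = 15.
Column 4: 16 + 0 + 6 + 15 + 16 + 15 − 21 = 47, so its missing entry is 53 − 47 = 6.
Row 1: -5 + 7 + 4 + 6 + 2 + 11 + 30 = 55, so its missing entry is 53 − 55 = -2.
Row 3: 18 + 17 − 3 + 0 + 4 + 0 + 0 = 36, so its missing entry is 53 − 36 = 17.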